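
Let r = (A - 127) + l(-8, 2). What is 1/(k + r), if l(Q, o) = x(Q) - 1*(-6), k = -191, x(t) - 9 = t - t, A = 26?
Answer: -1/277 ≈ -0.0036101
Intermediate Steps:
x(t) = 9 (x(t) = 9 + (t - t) = 9 + 0 = 9)
l(Q, o) = 15 (l(Q, o) = 9 - 1*(-6) = 9 + 6 = 15)
r = -86 (r = (26 - 127) + 15 = -101 + 15 = -86)
1/(k + r) = 1/(-191 - 86) = 1/(-277) = -1/277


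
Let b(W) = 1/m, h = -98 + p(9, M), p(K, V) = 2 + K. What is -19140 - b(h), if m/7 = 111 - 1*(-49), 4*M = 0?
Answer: -21436801/1120 ≈ -19140.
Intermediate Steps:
M = 0 (M = (¼)*0 = 0)
h = -87 (h = -98 + (2 + 9) = -98 + 11 = -87)
m = 1120 (m = 7*(111 - 1*(-49)) = 7*(111 + 49) = 7*160 = 1120)
b(W) = 1/1120
-19140 - b(h) = -19140 - 1*1/1120 = -19140 - 1/1120 = -21436801/1120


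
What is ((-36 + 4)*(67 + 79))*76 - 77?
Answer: -355149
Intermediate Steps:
((-36 + 4)*(67 + 79))*76 - 77 = -32*146*76 - 77 = -4672*76 - 77 = -355072 - 77 = -355149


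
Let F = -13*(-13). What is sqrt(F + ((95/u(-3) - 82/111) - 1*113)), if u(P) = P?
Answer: 3*sqrt(3589)/37 ≈ 4.8574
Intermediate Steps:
F = 169
sqrt(F + ((95/u(-3) - 82/111) - 1*113)) = sqrt(169 + ((95/(-3) - 82/111) - 1*113)) = sqrt(169 + ((95*(-1/3) - 82*1/111) - 113)) = sqrt(169 + ((-95/3 - 82/111) - 113)) = sqrt(169 + (-1199/37 - 113)) = sqrt(169 - 5380/37) = sqrt(873/37) = 3*sqrt(3589)/37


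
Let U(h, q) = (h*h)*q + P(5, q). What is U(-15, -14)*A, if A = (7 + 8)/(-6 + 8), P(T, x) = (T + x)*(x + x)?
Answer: -21735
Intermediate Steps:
P(T, x) = 2*x*(T + x) (P(T, x) = (T + x)*(2*x) = 2*x*(T + x))
U(h, q) = q*h² + 2*q*(5 + q) (U(h, q) = (h*h)*q + 2*q*(5 + q) = h²*q + 2*q*(5 + q) = q*h² + 2*q*(5 + q))
A = 15/2 ≈ 7.5000
U(-15, -14)*A = -14*(10 + (-15)² + 2*(-14))*(15/2) = -14*(10 + 225 - 28)*(15/2) = -14*207*(15/2) = -2898*15/2 = -21735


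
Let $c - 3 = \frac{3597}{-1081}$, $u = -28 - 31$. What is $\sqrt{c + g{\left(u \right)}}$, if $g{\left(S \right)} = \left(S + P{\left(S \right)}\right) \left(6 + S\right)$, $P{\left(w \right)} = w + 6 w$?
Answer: $\frac{\sqrt{29232339302}}{1081} \approx 158.16$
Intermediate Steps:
$u = -59$ ($u = -28 - 31 = -59$)
$P{\left(w \right)} = 7 w$
$g{\left(S \right)} = 8 S \left(6 + S\right)$ ($g{\left(S \right)} = \left(S + 7 S\right) \left(6 + S\right) = 8 S \left(6 + S\right)$)
$c = - \frac{354}{1081}$ ($c = 3 + \frac{3597}{-1081} = 3 + 3597 \left(- \frac{1}{1081}\right) = 3 - \frac{3597}{1081} = - \frac{354}{1081} \approx -0.32747$)
$\sqrt{c + g{\left(u \right)}} = \sqrt{- \frac{354}{1081} + 8 \left(-59\right) \left(6 - 59\right)} = \sqrt{- \frac{354}{1081} + 8 \left(-59\right) \left(-53\right)} = \sqrt{- \frac{354}{1081} + 25016} = \sqrt{\frac{27041942}{1081}} = \frac{\sqrt{29232339302}}{1081}$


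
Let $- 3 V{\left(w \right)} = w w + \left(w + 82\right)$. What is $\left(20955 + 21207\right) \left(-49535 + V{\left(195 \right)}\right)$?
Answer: $-2626790978$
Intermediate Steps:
$V{\left(w \right)} = - \frac{82}{3} - \frac{w}{3} - \frac{w^{2}}{3}$ ($V{\left(w \right)} = - \frac{w w + \left(w + 82\right)}{3} = - \frac{w^{2} + \left(82 + w\right)}{3} = - \frac{82 + w + w^{2}}{3} = - \frac{82}{3} - \frac{w}{3} - \frac{w^{2}}{3}$)
$\left(20955 + 21207\right) \left(-49535 + V{\left(195 \right)}\right) = \left(20955 + 21207\right) \left(-49535 - \left(\frac{277}{3} + 12675\right)\right) = 42162 \left(-49535 - \frac{38302}{3}\right) = 42162 \left(- \frac{186907}{3}\right) = -2626790978$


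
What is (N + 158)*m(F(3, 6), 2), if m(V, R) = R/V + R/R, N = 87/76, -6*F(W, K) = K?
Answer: -12095/76 ≈ -159.14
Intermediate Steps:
F(W, K) = -K/6
N = 87/76 (N = 87*(1/76) = 87/76 ≈ 1.1447)
m(V, R) = 1 + R/V (m(V, R) = R/V + 1 = 1 + R/V)
(N + 158)*m(F(3, 6), 2) = (87/76 + 158)*((2 - ⅙*6)/((-⅙*6))) = 12095*((2 - 1)/(-1))/76 = 12095*(-1*1)/76 = (12095/76)*(-1) = -12095/76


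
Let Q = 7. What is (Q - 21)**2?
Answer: 196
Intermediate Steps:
(Q - 21)**2 = (7 - 21)**2 = (-14)**2 = 196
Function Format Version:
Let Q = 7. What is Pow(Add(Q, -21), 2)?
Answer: 196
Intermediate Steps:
Pow(Add(Q, -21), 2) = Pow(Add(7, -21), 2) = Pow(-14, 2) = 196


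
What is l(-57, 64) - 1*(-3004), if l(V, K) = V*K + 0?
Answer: -644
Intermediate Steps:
l(V, K) = K*V (l(V, K) = K*V + 0 = K*V)
l(-57, 64) - 1*(-3004) = 64*(-57) - 1*(-3004) = -3648 + 3004 = -644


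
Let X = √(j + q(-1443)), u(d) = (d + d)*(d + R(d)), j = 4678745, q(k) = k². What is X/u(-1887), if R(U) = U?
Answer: √6760994/14243076 ≈ 0.00018256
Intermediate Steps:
u(d) = 4*d² (u(d) = (d + d)*(d + d) = (2*d)*(2*d) = 4*d²)
X = √6760994 (X = √(4678745 + (-1443)²) = √(4678745 + 2082249) = √6760994 ≈ 2600.2)
X/u(-1887) = √6760994/((4*(-1887)²)) = √6760994/((4*3560769)) = √6760994/14243076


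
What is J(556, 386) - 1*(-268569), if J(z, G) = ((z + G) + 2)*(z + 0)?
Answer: 793433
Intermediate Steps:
J(z, G) = z*(2 + G + z) (J(z, G) = ((G + z) + 2)*z = (2 + G + z)*z = z*(2 + G + z))
J(556, 386) - 1*(-268569) = 556*(2 + 386 + 556) - 1*(-268569) = 556*944 + 268569 = 524864 + 268569 = 793433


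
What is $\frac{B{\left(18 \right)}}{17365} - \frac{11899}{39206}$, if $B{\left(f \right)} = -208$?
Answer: $- \frac{214780983}{680812190} \approx -0.31548$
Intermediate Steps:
$\frac{B{\left(18 \right)}}{17365} - \frac{11899}{39206} = - \frac{208}{17365} - \frac{11899}{39206} = - \frac{214780983}{680812190}$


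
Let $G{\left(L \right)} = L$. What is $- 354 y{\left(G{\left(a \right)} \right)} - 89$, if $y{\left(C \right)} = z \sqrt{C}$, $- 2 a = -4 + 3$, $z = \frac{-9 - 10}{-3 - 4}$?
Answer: $-89 - \frac{3363 \sqrt{2}}{7} \approx -768.43$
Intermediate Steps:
$z = \frac{19}{7}$ ($z = - \frac{19}{-7} = \left(-19\right) \left(- \frac{1}{7}\right) = \frac{19}{7} \approx 2.7143$)
$a = \frac{1}{2}$ ($a = - \frac{-4 + 3}{2} = \left(- \frac{1}{2}\right) \left(-1\right) = \frac{1}{2} \approx 0.5$)
$y{\left(C \right)} = \frac{19 \sqrt{C}}{7}$
$- 354 y{\left(G{\left(a \right)} \right)} - 89 = - 354 \frac{19}{7 \sqrt{2}} - 89 = - 354 \frac{19 \frac{\sqrt{2}}{2}}{7} - 89 = - 354 \frac{19 \sqrt{2}}{14} - 89 = - \frac{3363 \sqrt{2}}{7} - 89 = -89 - \frac{3363 \sqrt{2}}{7}$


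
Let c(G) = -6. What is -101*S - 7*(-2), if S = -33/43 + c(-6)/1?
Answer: 29993/43 ≈ 697.51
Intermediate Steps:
S = -291/43 (S = -33/43 - 6/1 = -33*1/43 - 6*1 = -33/43 - 6 = -291/43 ≈ -6.7674)
-101*S - 7*(-2) = -101*(-291/43) - 7*(-2) = 29391/43 + 14 = 29993/43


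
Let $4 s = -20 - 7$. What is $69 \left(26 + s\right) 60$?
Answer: $79695$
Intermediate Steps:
$s = - \frac{27}{4}$ ($s = \frac{-20 - 7}{4} = \frac{1}{4} \left(-27\right) = - \frac{27}{4} \approx -6.75$)
$69 \left(26 + s\right) 60 = 69 \left(26 - \frac{27}{4}\right) 60 = 69 \cdot \frac{77}{4} \cdot 60 = \frac{5313}{4} \cdot 60 = 79695$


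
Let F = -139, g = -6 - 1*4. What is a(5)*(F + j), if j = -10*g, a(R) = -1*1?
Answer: 39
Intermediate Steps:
g = -10 (g = -6 - 4 = -10)
a(R) = -1
j = 100 (j = -10*(-10) = 100)
a(5)*(F + j) = -(-139 + 100) = -1*(-39) = 39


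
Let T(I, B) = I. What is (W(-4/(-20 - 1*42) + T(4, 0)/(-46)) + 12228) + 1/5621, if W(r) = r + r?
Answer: 49006869085/4007773 ≈ 12228.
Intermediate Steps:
W(r) = 2*r
(W(-4/(-20 - 1*42) + T(4, 0)/(-46)) + 12228) + 1/5621 = (2*(-4/(-20 - 1*42) + 4/(-46)) + 12228) + 1/5621 = (2*(-4/(-20 - 42) + 4*(-1/46)) + 12228) + 1/5621 = (2*(-4/(-62) - 2/23) + 12228) + 1/5621 = (2*(-4*(-1/62) - 2/23) + 12228) + 1/5621 = (2*(2/31 - 2/23) + 12228) + 1/5621 = (2*(-16/713) + 12228) + 1/5621 = (-32/713 + 12228) + 1/5621 = 8718532/713 + 1/5621 = 49006869085/4007773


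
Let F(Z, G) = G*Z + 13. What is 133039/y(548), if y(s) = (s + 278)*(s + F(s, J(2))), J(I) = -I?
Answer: -133039/441910 ≈ -0.30105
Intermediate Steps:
F(Z, G) = 13 + G*Z
y(s) = (13 - s)*(278 + s) (y(s) = (s + 278)*(s + (13 + (-1*2)*s)) = (278 + s)*(s + (13 - 2*s)) = (278 + s)*(13 - s) = (13 - s)*(278 + s))
133039/y(548) = 133039/(3614 - 1*548**2 - 265*548) = 133039/(3614 - 1*300304 - 145220) = 133039/(3614 - 300304 - 145220) = 133039/(-441910) = 133039*(-1/441910) = -133039/441910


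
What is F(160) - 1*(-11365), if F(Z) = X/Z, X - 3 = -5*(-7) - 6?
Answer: 56826/5 ≈ 11365.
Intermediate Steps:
X = 32 (X = 3 + (-5*(-7) - 6) = 3 + (35 - 6) = 3 + 29 = 32)
F(Z) = 32/Z
F(160) - 1*(-11365) = 32/160 - 1*(-11365) = 32*(1/160) + 11365 = ⅕ + 11365 = 56826/5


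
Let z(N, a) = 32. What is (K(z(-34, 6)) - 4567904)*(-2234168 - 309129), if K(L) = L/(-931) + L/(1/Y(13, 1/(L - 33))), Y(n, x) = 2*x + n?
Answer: 10815093130702368/931 ≈ 1.1617e+13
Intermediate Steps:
Y(n, x) = n + 2*x
K(L) = -L/931 + L*(13 + 2/(-33 + L)) (K(L) = L/(-931) + L/(1/(13 + 2/(L - 33))) = L*(-1/931) + L/(1/(13 + 2/(-33 + L))) = -L/931 + L*(13 + 2/(-33 + L)))
(K(z(-34, 6)) - 4567904)*(-2234168 - 309129) = ((2/931)*32*(-198752 + 6051*32)/(-33 + 32) - 4567904)*(-2234168 - 309129) = ((2/931)*32*(-198752 + 193632)/(-1) - 4567904)*(-2543297) = ((2/931)*32*(-1)*(-5120) - 4567904)*(-2543297) = (327680/931 - 4567904)*(-2543297) = -4252390944/931*(-2543297) = 10815093130702368/931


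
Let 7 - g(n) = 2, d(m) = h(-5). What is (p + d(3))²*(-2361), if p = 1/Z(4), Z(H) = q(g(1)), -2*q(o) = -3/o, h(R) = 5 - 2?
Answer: -284107/3 ≈ -94702.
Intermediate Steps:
h(R) = 3
d(m) = 3
g(n) = 5 (g(n) = 7 - 1*2 = 7 - 2 = 5)
q(o) = 3/(2*o) (q(o) = -(-3)/(2*o) = 3/(2*o))
Z(H) = 3/10 (Z(H) = (3/2)/5 = (3/2)*(⅕) = 3/10)
p = 10/3 (p = 1/(3/10) = 10/3 ≈ 3.3333)
(p + d(3))²*(-2361) = (10/3 + 3)²*(-2361) = (19/3)²*(-2361) = (361/9)*(-2361) = -284107/3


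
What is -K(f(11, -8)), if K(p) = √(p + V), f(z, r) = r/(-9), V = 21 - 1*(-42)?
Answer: -5*√23/3 ≈ -7.9930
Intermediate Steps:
V = 63 (V = 21 + 42 = 63)
f(z, r) = -r/9 (f(z, r) = r*(-⅑) = -r/9)
K(p) = √(63 + p) (K(p) = √(p + 63) = √(63 + p))
-K(f(11, -8)) = -√(63 - ⅑*(-8)) = -√(63 + 8/9) = -√(575/9) = -5*√23/3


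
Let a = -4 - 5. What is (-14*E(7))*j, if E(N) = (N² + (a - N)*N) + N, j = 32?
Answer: 25088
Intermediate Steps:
a = -9 (a = -4 - 1*5 = -4 - 5 = -9)
E(N) = N + N² + N*(-9 - N) (E(N) = (N² + (-9 - N)*N) + N = (N² + N*(-9 - N)) + N = N + N² + N*(-9 - N))
(-14*E(7))*j = -(-112)*7*32 = -14*(-56)*32 = 784*32 = 25088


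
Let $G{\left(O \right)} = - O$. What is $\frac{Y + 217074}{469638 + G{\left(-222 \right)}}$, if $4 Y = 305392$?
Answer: $\frac{146711}{234930} \approx 0.62449$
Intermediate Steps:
$Y = 76348$ ($Y = \frac{1}{4} \cdot 305392 = 76348$)
$\frac{Y + 217074}{469638 + G{\left(-222 \right)}} = \frac{76348 + 217074}{469638 - -222} = \frac{293422}{469638 + 222} = \frac{293422}{469860} = 293422 \cdot \frac{1}{469860} = \frac{146711}{234930}$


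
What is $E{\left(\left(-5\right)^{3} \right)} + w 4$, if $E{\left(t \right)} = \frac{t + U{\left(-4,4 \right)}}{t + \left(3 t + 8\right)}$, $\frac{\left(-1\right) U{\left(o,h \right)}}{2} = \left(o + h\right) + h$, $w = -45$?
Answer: $- \frac{88427}{492} \approx -179.73$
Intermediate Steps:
$U{\left(o,h \right)} = - 4 h - 2 o$ ($U{\left(o,h \right)} = - 2 \left(\left(o + h\right) + h\right) = - 2 \left(\left(h + o\right) + h\right) = - 2 \left(o + 2 h\right) = - 4 h - 2 o$)
$E{\left(t \right)} = \frac{-8 + t}{8 + 4 t}$ ($E{\left(t \right)} = \frac{t - 8}{t + \left(3 t + 8\right)} = \frac{t + \left(-16 + 8\right)}{t + \left(8 + 3 t\right)} = \frac{t - 8}{8 + 4 t} = \frac{-8 + t}{8 + 4 t}$)
$E{\left(\left(-5\right)^{3} \right)} + w 4 = \frac{-8 + \left(-5\right)^{3}}{4 \left(2 + \left(-5\right)^{3}\right)} - 180 = \frac{-8 - 125}{4 \left(2 - 125\right)} - 180 = \frac{1}{4} \frac{1}{-123} \left(-133\right) - 180 = \frac{1}{4} \left(- \frac{1}{123}\right) \left(-133\right) - 180 = \frac{133}{492} - 180 = - \frac{88427}{492}$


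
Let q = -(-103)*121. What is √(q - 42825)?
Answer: I*√30362 ≈ 174.25*I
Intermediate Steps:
q = 12463 (q = -103*(-121) = 12463)
√(q - 42825) = √(12463 - 42825) = √(-30362) = I*√30362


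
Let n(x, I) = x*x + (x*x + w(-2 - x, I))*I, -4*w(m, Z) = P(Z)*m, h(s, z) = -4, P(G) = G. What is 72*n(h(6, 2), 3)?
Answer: 4284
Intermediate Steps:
w(m, Z) = -Z*m/4
n(x, I) = x**2 + I*(x**2 - I*(-2 - x)/4) (n(x, I) = x*x + (x*x - I*(-2 - x)/4)*I = x**2 + (x**2 - I*(-2 - x)/4)*I = x**2 + I*(x**2 - I*(-2 - x)/4))
72*n(h(6, 2), 3) = 72*((-4)**2 + 3*(-4)**2 + (1/4)*3**2*(2 - 4)) = 72*(16 + 3*16 + (1/4)*9*(-2)) = 72*(16 + 48 - 9/2) = 72*(119/2) = 4284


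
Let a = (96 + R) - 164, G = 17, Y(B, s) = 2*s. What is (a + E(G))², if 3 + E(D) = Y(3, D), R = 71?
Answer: 1156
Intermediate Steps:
E(D) = -3 + 2*D
a = 3 (a = (96 + 71) - 164 = 167 - 164 = 3)
(a + E(G))² = (3 + (-3 + 2*17))² = (3 + (-3 + 34))² = (3 + 31)² = 34² = 1156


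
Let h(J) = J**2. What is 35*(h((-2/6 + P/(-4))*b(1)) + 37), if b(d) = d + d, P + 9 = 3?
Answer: 13370/9 ≈ 1485.6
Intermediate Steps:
P = -6 (P = -9 + 3 = -6)
b(d) = 2*d
35*(h((-2/6 + P/(-4))*b(1)) + 37) = 35*(((-2/6 - 6/(-4))*(2*1))**2 + 37) = 35*(((-2*1/6 - 6*(-1/4))*2)**2 + 37) = 35*(((-1/3 + 3/2)*2)**2 + 37) = 35*(((7/6)*2)**2 + 37) = 35*((7/3)**2 + 37) = 35*(49/9 + 37) = 35*(382/9) = 13370/9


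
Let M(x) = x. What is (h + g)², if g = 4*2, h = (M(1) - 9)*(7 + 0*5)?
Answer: 2304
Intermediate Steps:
h = -56 (h = (1 - 9)*(7 + 0*5) = -8*(7 + 0) = -8*7 = -56)
g = 8
(h + g)² = (-56 + 8)² = (-48)² = 2304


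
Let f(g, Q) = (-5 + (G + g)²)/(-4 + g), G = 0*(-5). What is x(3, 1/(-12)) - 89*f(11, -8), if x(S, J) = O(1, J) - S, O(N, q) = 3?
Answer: -10324/7 ≈ -1474.9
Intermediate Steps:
G = 0
x(S, J) = 3 - S
f(g, Q) = (-5 + g²)/(-4 + g) (f(g, Q) = (-5 + (0 + g)²)/(-4 + g) = (-5 + g²)/(-4 + g))
x(3, 1/(-12)) - 89*f(11, -8) = (3 - 1*3) - 89*(-5 + 11²)/(-4 + 11) = (3 - 3) - 89*(-5 + 121)/7 = 0 - 89*116/7 = 0 - 10324/7 = -10324/7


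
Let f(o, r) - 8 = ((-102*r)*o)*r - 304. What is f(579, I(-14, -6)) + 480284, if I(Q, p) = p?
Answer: -1646100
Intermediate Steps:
f(o, r) = -296 - 102*o*r**2 (f(o, r) = 8 + (((-102*r)*o)*r - 304) = 8 + ((-102*o*r)*r - 304) = 8 + (-102*o*r**2 - 304) = 8 + (-304 - 102*o*r**2) = -296 - 102*o*r**2)
f(579, I(-14, -6)) + 480284 = (-296 - 102*579*(-6)**2) + 480284 = (-296 - 102*579*36) + 480284 = (-296 - 2126088) + 480284 = -2126384 + 480284 = -1646100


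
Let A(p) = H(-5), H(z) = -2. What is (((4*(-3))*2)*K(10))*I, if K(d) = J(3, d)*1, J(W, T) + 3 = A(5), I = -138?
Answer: -16560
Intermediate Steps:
A(p) = -2
J(W, T) = -5 (J(W, T) = -3 - 2 = -5)
K(d) = -5 (K(d) = -5*1 = -5)
(((4*(-3))*2)*K(10))*I = (((4*(-3))*2)*(-5))*(-138) = (-12*2*(-5))*(-138) = -24*(-5)*(-138) = 120*(-138) = -16560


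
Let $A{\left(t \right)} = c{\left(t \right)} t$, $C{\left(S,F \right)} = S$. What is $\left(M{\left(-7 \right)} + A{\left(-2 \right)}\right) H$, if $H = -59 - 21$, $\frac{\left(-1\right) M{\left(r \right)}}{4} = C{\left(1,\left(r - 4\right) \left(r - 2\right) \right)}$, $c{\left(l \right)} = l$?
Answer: $0$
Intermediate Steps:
$M{\left(r \right)} = -4$ ($M{\left(r \right)} = \left(-4\right) 1 = -4$)
$A{\left(t \right)} = t^{2}$ ($A{\left(t \right)} = t t = t^{2}$)
$H = -80$ ($H = -59 - 21 = -80$)
$\left(M{\left(-7 \right)} + A{\left(-2 \right)}\right) H = \left(-4 + \left(-2\right)^{2}\right) \left(-80\right) = \left(-4 + 4\right) \left(-80\right) = 0 \left(-80\right) = 0$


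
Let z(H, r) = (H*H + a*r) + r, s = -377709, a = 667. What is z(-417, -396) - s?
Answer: 287070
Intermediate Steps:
z(H, r) = H**2 + 668*r (z(H, r) = (H*H + 667*r) + r = (H**2 + 667*r) + r = H**2 + 668*r)
z(-417, -396) - s = ((-417)**2 + 668*(-396)) - 1*(-377709) = (173889 - 264528) + 377709 = -90639 + 377709 = 287070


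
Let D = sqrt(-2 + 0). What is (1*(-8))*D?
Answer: -8*I*sqrt(2) ≈ -11.314*I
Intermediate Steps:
D = I*sqrt(2) (D = sqrt(-2) = I*sqrt(2) ≈ 1.4142*I)
(1*(-8))*D = (1*(-8))*(I*sqrt(2)) = -8*I*sqrt(2)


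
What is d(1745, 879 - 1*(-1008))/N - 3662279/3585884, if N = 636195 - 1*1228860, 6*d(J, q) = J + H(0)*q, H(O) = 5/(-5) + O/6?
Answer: -6511259152841/6375683822580 ≈ -1.0213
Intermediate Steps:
H(O) = -1 + O/6 (H(O) = 5*(-⅕) + O*(⅙) = -1 + O/6)
d(J, q) = -q/6 + J/6 (d(J, q) = (J + (-1 + (⅙)*0)*q)/6 = (J + (-1 + 0)*q)/6 = (J - q)/6 = -q/6 + J/6)
N = -592665 (N = 636195 - 1228860 = -592665)
d(1745, 879 - 1*(-1008))/N - 3662279/3585884 = (-(879 - 1*(-1008))/6 + (⅙)*1745)/(-592665) - 3662279/3585884 = (-(879 + 1008)/6 + 1745/6)*(-1/592665) - 3662279*1/3585884 = (-⅙*1887 + 1745/6)*(-1/592665) - 3662279/3585884 = (-629/2 + 1745/6)*(-1/592665) - 3662279/3585884 = -71/3*(-1/592665) - 3662279/3585884 = 71/1777995 - 3662279/3585884 = -6511259152841/6375683822580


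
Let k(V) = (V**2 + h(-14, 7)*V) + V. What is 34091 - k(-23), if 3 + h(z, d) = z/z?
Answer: 33539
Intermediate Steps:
h(z, d) = -2 (h(z, d) = -3 + z/z = -3 + 1 = -2)
k(V) = V**2 - V (k(V) = (V**2 - 2*V) + V = V**2 - V)
34091 - k(-23) = 34091 - (-23)*(-1 - 23) = 34091 - (-23)*(-24) = 34091 - 1*552 = 34091 - 552 = 33539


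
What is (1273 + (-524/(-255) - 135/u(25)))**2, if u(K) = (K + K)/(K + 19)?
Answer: 3477342961/2601 ≈ 1.3369e+6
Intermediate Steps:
u(K) = 2*K/(19 + K) (u(K) = (2*K)/(19 + K) = 2*K/(19 + K))
(1273 + (-524/(-255) - 135/u(25)))**2 = (1273 + (-524/(-255) - 135/(2*25/(19 + 25))))**2 = (1273 + (-524*(-1/255) - 135/(2*25/44)))**2 = (1273 + (524/255 - 135/(2*25*(1/44))))**2 = (1273 + (524/255 - 135/25/22))**2 = (1273 + (524/255 - 135*22/25))**2 = (1273 + (524/255 - 594/5))**2 = (1273 - 5954/51)**2 = (58969/51)**2 = 3477342961/2601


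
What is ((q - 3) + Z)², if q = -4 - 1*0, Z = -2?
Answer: 81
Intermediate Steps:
q = -4 (q = -4 + 0 = -4)
((q - 3) + Z)² = ((-4 - 3) - 2)² = (-7 - 2)² = (-9)² = 81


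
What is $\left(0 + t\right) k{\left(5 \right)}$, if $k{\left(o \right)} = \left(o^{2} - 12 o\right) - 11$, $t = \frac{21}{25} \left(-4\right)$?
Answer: $\frac{3864}{25} \approx 154.56$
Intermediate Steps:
$t = - \frac{84}{25}$ ($t = 21 \cdot \frac{1}{25} \left(-4\right) = \frac{21}{25} \left(-4\right) = - \frac{84}{25} \approx -3.36$)
$k{\left(o \right)} = -11 + o^{2} - 12 o$
$\left(0 + t\right) k{\left(5 \right)} = \left(0 - \frac{84}{25}\right) \left(-11 + 5^{2} - 60\right) = - \frac{84 \left(-11 + 25 - 60\right)}{25} = \left(- \frac{84}{25}\right) \left(-46\right) = \frac{3864}{25}$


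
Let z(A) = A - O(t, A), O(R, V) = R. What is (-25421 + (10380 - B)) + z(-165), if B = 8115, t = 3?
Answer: -23324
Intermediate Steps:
z(A) = -3 + A (z(A) = A - 1*3 = A - 3 = -3 + A)
(-25421 + (10380 - B)) + z(-165) = (-25421 + (10380 - 1*8115)) + (-3 - 165) = (-25421 + (10380 - 8115)) - 168 = (-25421 + 2265) - 168 = -23156 - 168 = -23324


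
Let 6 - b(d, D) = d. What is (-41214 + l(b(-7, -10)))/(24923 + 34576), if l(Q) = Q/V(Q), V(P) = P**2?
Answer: -535781/773487 ≈ -0.69268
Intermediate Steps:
b(d, D) = 6 - d
l(Q) = 1/Q (l(Q) = Q/(Q**2) = Q/Q**2 = 1/Q)
(-41214 + l(b(-7, -10)))/(24923 + 34576) = (-41214 + 1/(6 - 1*(-7)))/(24923 + 34576) = (-41214 + 1/(6 + 7))/59499 = (-41214 + 1/13)*(1/59499) = -535781/13*1/59499 = -535781/773487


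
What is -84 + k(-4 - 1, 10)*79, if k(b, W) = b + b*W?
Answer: -4429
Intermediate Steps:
k(b, W) = b + W*b
-84 + k(-4 - 1, 10)*79 = -84 + ((-4 - 1)*(1 + 10))*79 = -84 - 5*11*79 = -84 - 55*79 = -84 - 4345 = -4429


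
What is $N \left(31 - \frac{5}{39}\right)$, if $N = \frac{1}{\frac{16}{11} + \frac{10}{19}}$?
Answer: $\frac{125818}{8073} \approx 15.585$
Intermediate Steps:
$N = \frac{209}{414}$ ($N = \frac{1}{16 \cdot \frac{1}{11} + 10 \cdot \frac{1}{19}} = \frac{1}{\frac{16}{11} + \frac{10}{19}} = \frac{1}{\frac{414}{209}} = \frac{209}{414} \approx 0.50483$)
$N \left(31 - \frac{5}{39}\right) = \frac{209 \left(31 - \frac{5}{39}\right)}{414} = \frac{209}{414} \cdot \frac{1204}{39} = \frac{125818}{8073}$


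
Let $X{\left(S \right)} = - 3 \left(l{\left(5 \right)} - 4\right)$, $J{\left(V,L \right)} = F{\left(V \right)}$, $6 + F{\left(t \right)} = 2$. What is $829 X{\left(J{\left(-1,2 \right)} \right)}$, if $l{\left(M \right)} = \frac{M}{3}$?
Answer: $5803$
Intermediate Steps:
$l{\left(M \right)} = \frac{M}{3}$ ($l{\left(M \right)} = M \frac{1}{3} = \frac{M}{3}$)
$F{\left(t \right)} = -4$ ($F{\left(t \right)} = -6 + 2 = -4$)
$J{\left(V,L \right)} = -4$
$X{\left(S \right)} = 7$ ($X{\left(S \right)} = - 3 \left(\frac{1}{3} \cdot 5 - 4\right) = - 3 \left(\frac{5}{3} - 4\right) = \left(-3\right) \left(- \frac{7}{3}\right) = 7$)
$829 X{\left(J{\left(-1,2 \right)} \right)} = 829 \cdot 7 = 5803$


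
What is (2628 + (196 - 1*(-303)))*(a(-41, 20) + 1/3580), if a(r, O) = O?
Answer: 223896327/3580 ≈ 62541.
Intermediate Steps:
(2628 + (196 - 1*(-303)))*(a(-41, 20) + 1/3580) = (2628 + (196 - 1*(-303)))*(20 + 1/3580) = (2628 + (196 + 303))*(20 + 1/3580) = (2628 + 499)*(71601/3580) = 3127*(71601/3580) = 223896327/3580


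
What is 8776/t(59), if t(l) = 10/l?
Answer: 258892/5 ≈ 51778.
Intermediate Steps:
8776/t(59) = 8776/((10/59)) = 8776/((10*(1/59))) = 8776/(10/59) = 8776*(59/10) = 258892/5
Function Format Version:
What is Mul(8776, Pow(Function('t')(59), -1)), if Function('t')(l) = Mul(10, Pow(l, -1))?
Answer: Rational(258892, 5) ≈ 51778.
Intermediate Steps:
Mul(8776, Pow(Function('t')(59), -1)) = Mul(8776, Pow(Mul(10, Pow(59, -1)), -1)) = Mul(8776, Pow(Mul(10, Rational(1, 59)), -1)) = Mul(8776, Pow(Rational(10, 59), -1)) = Mul(8776, Rational(59, 10)) = Rational(258892, 5)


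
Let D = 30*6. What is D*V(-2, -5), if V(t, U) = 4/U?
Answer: -144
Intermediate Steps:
D = 180
D*V(-2, -5) = 180*(4/(-5)) = 180*(4*(-1/5)) = 180*(-4/5) = -144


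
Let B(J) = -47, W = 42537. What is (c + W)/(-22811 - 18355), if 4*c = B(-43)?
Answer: -170101/164664 ≈ -1.0330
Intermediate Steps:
c = -47/4 (c = (¼)*(-47) = -47/4 ≈ -11.750)
(c + W)/(-22811 - 18355) = (-47/4 + 42537)/(-22811 - 18355) = (170101/4)/(-41166) = (170101/4)*(-1/41166) = -170101/164664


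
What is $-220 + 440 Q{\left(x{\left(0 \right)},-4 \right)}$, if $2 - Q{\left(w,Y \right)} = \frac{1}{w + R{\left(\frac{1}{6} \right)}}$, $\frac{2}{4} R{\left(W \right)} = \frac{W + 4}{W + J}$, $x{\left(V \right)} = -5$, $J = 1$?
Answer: $\frac{1364}{3} \approx 454.67$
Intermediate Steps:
$R{\left(W \right)} = \frac{2 \left(4 + W\right)}{1 + W}$ ($R{\left(W \right)} = 2 \frac{W + 4}{W + 1} = 2 \frac{4 + W}{1 + W} = \frac{2 \left(4 + W\right)}{1 + W}$)
$Q{\left(w,Y \right)} = 2 - \frac{1}{\frac{50}{7} + w}$ ($Q{\left(w,Y \right)} = 2 - \frac{1}{w + \frac{2 \left(4 + \frac{1}{6}\right)}{1 + \frac{1}{6}}} = 2 - \frac{1}{w + 2 \frac{1}{\frac{7}{6}} \cdot \frac{25}{6}} = 2 - \frac{1}{w + 2 \cdot \frac{6}{7} \cdot \frac{25}{6}} = 2 - \frac{1}{w + \frac{50}{7}} = 2 - \frac{1}{\frac{50}{7} + w}$)
$-220 + 440 Q{\left(x{\left(0 \right)},-4 \right)} = -220 + 440 \frac{93 + 14 \left(-5\right)}{50 + 7 \left(-5\right)} = -220 + 440 \frac{93 - 70}{50 - 35} = -220 + 440 \cdot \frac{1}{15} \cdot 23 = -220 + 440 \cdot \frac{23}{15} = -220 + \frac{2024}{3} = \frac{1364}{3}$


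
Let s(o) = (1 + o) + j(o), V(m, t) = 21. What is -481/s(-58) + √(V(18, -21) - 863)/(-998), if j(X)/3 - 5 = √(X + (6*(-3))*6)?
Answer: 3367/543 - I*√842/998 + 481*I*√166/1086 ≈ 6.2007 + 5.6774*I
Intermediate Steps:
j(X) = 15 + 3*√(-108 + X) (j(X) = 15 + 3*√(X + (6*(-3))*6) = 15 + 3*√(X - 18*6) = 15 + 3*√(X - 108) = 15 + 3*√(-108 + X))
s(o) = 16 + o + 3*√(-108 + o) (s(o) = (1 + o) + (15 + 3*√(-108 + o)) = 16 + o + 3*√(-108 + o))
-481/s(-58) + √(V(18, -21) - 863)/(-998) = -481/(16 - 58 + 3*√(-108 - 58)) + √(21 - 863)/(-998) = -481/(16 - 58 + 3*√(-166)) + √(-842)*(-1/998) = -481/(16 - 58 + 3*(I*√166)) + (I*√842)*(-1/998) = -481/(16 - 58 + 3*I*√166) - I*√842/998 = -481/(-42 + 3*I*√166) - I*√842/998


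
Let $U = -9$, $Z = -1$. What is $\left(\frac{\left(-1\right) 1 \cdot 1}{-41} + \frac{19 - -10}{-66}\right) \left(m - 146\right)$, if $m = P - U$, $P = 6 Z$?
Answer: $\frac{14599}{246} \approx 59.346$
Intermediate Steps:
$P = -6$ ($P = 6 \left(-1\right) = -6$)
$m = 3$ ($m = -6 - -9 = -6 + 9 = 3$)
$\left(\frac{\left(-1\right) 1 \cdot 1}{-41} + \frac{19 - -10}{-66}\right) \left(m - 146\right) = \left(\frac{\left(-1\right) 1 \cdot 1}{-41} + \frac{19 - -10}{-66}\right) \left(3 - 146\right) = \left(\left(-1\right) 1 \left(- \frac{1}{41}\right) + \left(19 + 10\right) \left(- \frac{1}{66}\right)\right) \left(-143\right) = \left(\left(-1\right) \left(- \frac{1}{41}\right) + 29 \left(- \frac{1}{66}\right)\right) \left(-143\right) = \left(\frac{1}{41} - \frac{29}{66}\right) \left(-143\right) = \left(- \frac{1123}{2706}\right) \left(-143\right) = \frac{14599}{246}$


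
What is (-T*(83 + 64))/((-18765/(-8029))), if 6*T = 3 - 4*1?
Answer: 393421/37530 ≈ 10.483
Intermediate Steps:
T = -⅙ (T = (3 - 4*1)/6 = (3 - 4)/6 = (⅙)*(-1) = -⅙ ≈ -0.16667)
(-T*(83 + 64))/((-18765/(-8029))) = (-(-1)*(83 + 64)/6)/((-18765/(-8029))) = (-(-1)*147/6)/((-18765*(-1/8029))) = (-1*(-49/2))/(18765/8029) = (49/2)*(8029/18765) = 393421/37530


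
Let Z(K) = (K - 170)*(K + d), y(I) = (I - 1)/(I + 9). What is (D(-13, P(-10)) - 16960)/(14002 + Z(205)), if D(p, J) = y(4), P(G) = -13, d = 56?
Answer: -220477/300781 ≈ -0.73302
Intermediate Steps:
y(I) = (-1 + I)/(9 + I)
D(p, J) = 3/13 (D(p, J) = (-1 + 4)/(9 + 4) = 3/13)
Z(K) = (-170 + K)*(56 + K) (Z(K) = (K - 170)*(K + 56) = (-170 + K)*(56 + K))
(D(-13, P(-10)) - 16960)/(14002 + Z(205)) = (3/13 - 16960)/(14002 + (-9520 + 205² - 114*205)) = -220477/(13*(14002 + (-9520 + 42025 - 23370))) = -220477/(13*(14002 + 9135)) = -220477/13/23137 = -220477/13*1/23137 = -220477/300781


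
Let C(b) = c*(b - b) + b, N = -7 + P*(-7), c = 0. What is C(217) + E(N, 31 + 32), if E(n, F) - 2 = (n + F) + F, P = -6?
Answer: 380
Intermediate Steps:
N = 35 (N = -7 - 6*(-7) = -7 + 42 = 35)
E(n, F) = 2 + n + 2*F (E(n, F) = 2 + ((n + F) + F) = 2 + ((F + n) + F) = 2 + (n + 2*F) = 2 + n + 2*F)
C(b) = b (C(b) = 0*(b - b) + b = 0*0 + b = 0 + b = b)
C(217) + E(N, 31 + 32) = 217 + (2 + 35 + 2*(31 + 32)) = 217 + (2 + 35 + 2*63) = 217 + (2 + 35 + 126) = 217 + 163 = 380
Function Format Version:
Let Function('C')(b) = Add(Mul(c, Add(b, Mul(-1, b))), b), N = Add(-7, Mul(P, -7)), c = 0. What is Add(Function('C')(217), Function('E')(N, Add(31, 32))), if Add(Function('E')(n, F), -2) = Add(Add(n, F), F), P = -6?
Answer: 380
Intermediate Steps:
N = 35 (N = Add(-7, Mul(-6, -7)) = Add(-7, 42) = 35)
Function('E')(n, F) = Add(2, n, Mul(2, F)) (Function('E')(n, F) = Add(2, Add(Add(n, F), F)) = Add(2, Add(Add(F, n), F)) = Add(2, Add(n, Mul(2, F))) = Add(2, n, Mul(2, F)))
Function('C')(b) = b (Function('C')(b) = Add(Mul(0, Add(b, Mul(-1, b))), b) = Add(Mul(0, 0), b) = Add(0, b) = b)
Add(Function('C')(217), Function('E')(N, Add(31, 32))) = Add(217, Add(2, 35, Mul(2, Add(31, 32)))) = Add(217, Add(2, 35, Mul(2, 63))) = Add(217, Add(2, 35, 126)) = Add(217, 163) = 380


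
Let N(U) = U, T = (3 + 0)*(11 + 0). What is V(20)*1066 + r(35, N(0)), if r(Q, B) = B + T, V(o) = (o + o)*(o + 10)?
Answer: 1279233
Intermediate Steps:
V(o) = 2*o*(10 + o) (V(o) = (2*o)*(10 + o) = 2*o*(10 + o))
T = 33 (T = 3*11 = 33)
r(Q, B) = 33 + B (r(Q, B) = B + 33 = 33 + B)
V(20)*1066 + r(35, N(0)) = (2*20*(10 + 20))*1066 + (33 + 0) = (2*20*30)*1066 + 33 = 1200*1066 + 33 = 1279200 + 33 = 1279233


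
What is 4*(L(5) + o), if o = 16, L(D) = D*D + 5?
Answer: 184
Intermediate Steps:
L(D) = 5 + D**2 (L(D) = D**2 + 5 = 5 + D**2)
4*(L(5) + o) = 4*((5 + 5**2) + 16) = 4*((5 + 25) + 16) = 4*(30 + 16) = 4*46 = 184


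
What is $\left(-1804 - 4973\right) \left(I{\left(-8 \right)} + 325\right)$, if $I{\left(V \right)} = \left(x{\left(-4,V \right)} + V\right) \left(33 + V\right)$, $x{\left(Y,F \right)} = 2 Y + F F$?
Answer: $-10334925$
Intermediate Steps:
$x{\left(Y,F \right)} = F^{2} + 2 Y$ ($x{\left(Y,F \right)} = 2 Y + F^{2} = F^{2} + 2 Y$)
$I{\left(V \right)} = \left(33 + V\right) \left(-8 + V + V^{2}\right)$ ($I{\left(V \right)} = \left(\left(V^{2} + 2 \left(-4\right)\right) + V\right) \left(33 + V\right) = \left(\left(V^{2} - 8\right) + V\right) \left(33 + V\right) = \left(\left(-8 + V^{2}\right) + V\right) \left(33 + V\right) = \left(-8 + V + V^{2}\right) \left(33 + V\right) = \left(33 + V\right) \left(-8 + V + V^{2}\right)$)
$\left(-1804 - 4973\right) \left(I{\left(-8 \right)} + 325\right) = \left(-1804 - 4973\right) \left(\left(-264 + \left(-8\right)^{3} + 25 \left(-8\right) + 34 \left(-8\right)^{2}\right) + 325\right) = - 6777 \left(\left(-264 - 512 - 200 + 34 \cdot 64\right) + 325\right) = - 6777 \left(\left(-264 - 512 - 200 + 2176\right) + 325\right) = - 6777 \left(1200 + 325\right) = \left(-6777\right) 1525 = -10334925$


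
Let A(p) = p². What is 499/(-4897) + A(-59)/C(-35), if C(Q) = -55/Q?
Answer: 119319710/53867 ≈ 2215.1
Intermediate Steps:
499/(-4897) + A(-59)/C(-35) = 499/(-4897) + (-59)²/((-55/(-35))) = 499*(-1/4897) + 3481/((-55*(-1/35))) = -499/4897 + 3481/(11/7) = -499/4897 + 3481*(7/11) = -499/4897 + 24367/11 = 119319710/53867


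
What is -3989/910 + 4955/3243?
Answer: -8427277/2951130 ≈ -2.8556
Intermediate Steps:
-3989/910 + 4955/3243 = -8427277/2951130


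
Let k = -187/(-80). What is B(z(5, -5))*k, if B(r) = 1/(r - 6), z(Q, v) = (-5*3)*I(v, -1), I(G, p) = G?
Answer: 187/5520 ≈ 0.033877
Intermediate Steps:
k = 187/80 (k = -187*(-1/80) = 187/80 ≈ 2.3375)
z(Q, v) = -15*v (z(Q, v) = (-5*3)*v = -15*v)
B(r) = 1/(-6 + r)
B(z(5, -5))*k = (187/80)/(-6 - 15*(-5)) = (187/80)/(-6 + 75) = (187/80)/69 = (1/69)*(187/80) = 187/5520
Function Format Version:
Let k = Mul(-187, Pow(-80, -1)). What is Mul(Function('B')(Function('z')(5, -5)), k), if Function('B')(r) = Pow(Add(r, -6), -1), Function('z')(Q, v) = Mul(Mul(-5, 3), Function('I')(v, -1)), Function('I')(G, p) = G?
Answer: Rational(187, 5520) ≈ 0.033877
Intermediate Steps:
k = Rational(187, 80) (k = Mul(-187, Rational(-1, 80)) = Rational(187, 80) ≈ 2.3375)
Function('z')(Q, v) = Mul(-15, v) (Function('z')(Q, v) = Mul(Mul(-5, 3), v) = Mul(-15, v))
Function('B')(r) = Pow(Add(-6, r), -1)
Mul(Function('B')(Function('z')(5, -5)), k) = Mul(Pow(Add(-6, Mul(-15, -5)), -1), Rational(187, 80)) = Mul(Pow(Add(-6, 75), -1), Rational(187, 80)) = Mul(Pow(69, -1), Rational(187, 80)) = Mul(Rational(1, 69), Rational(187, 80)) = Rational(187, 5520)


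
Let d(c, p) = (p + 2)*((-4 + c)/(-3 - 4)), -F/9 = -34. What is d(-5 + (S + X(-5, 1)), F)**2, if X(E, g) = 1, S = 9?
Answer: 1936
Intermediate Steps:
F = 306 (F = -9*(-34) = 306)
d(c, p) = (2 + p)*(4/7 - c/7) (d(c, p) = (2 + p)*((-4 + c)/(-7)) = (2 + p)*((-4 + c)*(-1/7)) = (2 + p)*(4/7 - c/7))
d(-5 + (S + X(-5, 1)), F)**2 = (8/7 - 2*(-5 + (9 + 1))/7 + (4/7)*306 - 1/7*(-5 + (9 + 1))*306)**2 = (8/7 - 2*(-5 + 10)/7 + 1224/7 - 1/7*(-5 + 10)*306)**2 = (8/7 - 2/7*5 + 1224/7 - 1/7*5*306)**2 = (8/7 - 10/7 + 1224/7 - 1530/7)**2 = (-44)**2 = 1936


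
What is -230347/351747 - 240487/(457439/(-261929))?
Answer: 22156620865780648/160902795933 ≈ 1.3770e+5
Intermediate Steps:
-230347/351747 - 240487/(457439/(-261929)) = -230347*1/351747 - 240487/(457439*(-1/261929)) = -230347/351747 - 240487/(-457439/261929) = -230347/351747 - 240487*(-261929/457439) = -230347/351747 + 62990519423/457439 = 22156620865780648/160902795933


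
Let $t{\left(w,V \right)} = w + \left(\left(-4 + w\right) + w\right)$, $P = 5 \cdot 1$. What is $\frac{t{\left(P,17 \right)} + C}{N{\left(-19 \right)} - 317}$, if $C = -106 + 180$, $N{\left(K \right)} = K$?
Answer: $- \frac{85}{336} \approx -0.25298$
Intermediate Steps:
$P = 5$
$t{\left(w,V \right)} = -4 + 3 w$ ($t{\left(w,V \right)} = w + \left(-4 + 2 w\right) = -4 + 3 w$)
$C = 74$
$\frac{t{\left(P,17 \right)} + C}{N{\left(-19 \right)} - 317} = \frac{\left(-4 + 3 \cdot 5\right) + 74}{-19 - 317} = \frac{\left(-4 + 15\right) + 74}{-336} = \left(11 + 74\right) \left(- \frac{1}{336}\right) = 85 \left(- \frac{1}{336}\right) = - \frac{85}{336}$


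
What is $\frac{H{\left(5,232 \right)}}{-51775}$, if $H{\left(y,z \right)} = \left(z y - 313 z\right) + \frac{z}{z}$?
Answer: $\frac{14291}{10355} \approx 1.3801$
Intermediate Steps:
$H{\left(y,z \right)} = 1 - 313 z + y z$ ($H{\left(y,z \right)} = \left(y z - 313 z\right) + 1 = \left(- 313 z + y z\right) + 1 = 1 - 313 z + y z$)
$\frac{H{\left(5,232 \right)}}{-51775} = \frac{1 - 72616 + 5 \cdot 232}{-51775} = \left(1 - 72616 + 1160\right) \left(- \frac{1}{51775}\right) = \left(-71455\right) \left(- \frac{1}{51775}\right) = \frac{14291}{10355}$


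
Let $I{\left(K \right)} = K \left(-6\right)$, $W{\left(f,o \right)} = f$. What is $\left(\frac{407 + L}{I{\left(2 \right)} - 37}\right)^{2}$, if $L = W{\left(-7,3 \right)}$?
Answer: $\frac{160000}{2401} \approx 66.639$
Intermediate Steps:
$I{\left(K \right)} = - 6 K$
$L = -7$
$\left(\frac{407 + L}{I{\left(2 \right)} - 37}\right)^{2} = \left(\frac{407 - 7}{\left(-6\right) 2 - 37}\right)^{2} = \left(\frac{400}{-12 - 37}\right)^{2} = \left(\frac{400}{-49}\right)^{2} = \left(400 \left(- \frac{1}{49}\right)\right)^{2} = \left(- \frac{400}{49}\right)^{2} = \frac{160000}{2401}$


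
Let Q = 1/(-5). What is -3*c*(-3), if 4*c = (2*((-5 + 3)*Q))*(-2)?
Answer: -18/5 ≈ -3.6000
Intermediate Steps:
Q = -1/5 ≈ -0.20000
c = -2/5 (c = ((2*((-5 + 3)*(-1/5)))*(-2))/4 = ((2*(-2*(-1/5)))*(-2))/4 = ((2*(2/5))*(-2))/4 = ((4/5)*(-2))/4 = (1/4)*(-8/5) = -2/5 ≈ -0.40000)
-3*c*(-3) = -3*(-2/5)*(-3) = (6/5)*(-3) = -18/5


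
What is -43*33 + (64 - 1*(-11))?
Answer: -1344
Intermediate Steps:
-43*33 + (64 - 1*(-11)) = -1419 + (64 + 11) = -1419 + 75 = -1344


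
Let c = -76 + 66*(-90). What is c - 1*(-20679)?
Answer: 14663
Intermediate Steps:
c = -6016 (c = -76 - 5940 = -6016)
c - 1*(-20679) = -6016 - 1*(-20679) = -6016 + 20679 = 14663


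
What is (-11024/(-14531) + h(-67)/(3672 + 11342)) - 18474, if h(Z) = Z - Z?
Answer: -268434670/14531 ≈ -18473.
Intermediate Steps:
h(Z) = 0
(-11024/(-14531) + h(-67)/(3672 + 11342)) - 18474 = (-11024/(-14531) + 0/(3672 + 11342)) - 18474 = (-11024*(-1/14531) + 0/15014) - 18474 = (11024/14531 + 0*(1/15014)) - 18474 = (11024/14531 + 0) - 18474 = 11024/14531 - 18474 = -268434670/14531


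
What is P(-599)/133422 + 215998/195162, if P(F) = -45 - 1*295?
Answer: 798681391/723302899 ≈ 1.1042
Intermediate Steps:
P(F) = -340 (P(F) = -45 - 295 = -340)
P(-599)/133422 + 215998/195162 = -340/133422 + 215998/195162 = -340*1/133422 + 215998*(1/195162) = -170/66711 + 107999/97581 = 798681391/723302899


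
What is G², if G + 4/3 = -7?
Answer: 625/9 ≈ 69.444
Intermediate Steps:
G = -25/3 (G = -4/3 - 7 = -25/3 ≈ -8.3333)
G² = (-25/3)² = 625/9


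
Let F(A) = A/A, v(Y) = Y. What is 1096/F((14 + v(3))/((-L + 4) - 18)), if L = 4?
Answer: 1096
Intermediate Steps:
F(A) = 1
1096/F((14 + v(3))/((-L + 4) - 18)) = 1096/1 = 1096*1 = 1096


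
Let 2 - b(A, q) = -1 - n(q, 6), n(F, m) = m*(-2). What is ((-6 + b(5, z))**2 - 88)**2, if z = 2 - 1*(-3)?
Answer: 18769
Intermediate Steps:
n(F, m) = -2*m
z = 5 (z = 2 + 3 = 5)
b(A, q) = -9 (b(A, q) = 2 - (-1 - (-2)*6) = 2 - (-1 - 1*(-12)) = 2 - (-1 + 12) = 2 - 1*11 = 2 - 11 = -9)
((-6 + b(5, z))**2 - 88)**2 = ((-6 - 9)**2 - 88)**2 = ((-15)**2 - 88)**2 = (225 - 88)**2 = 137**2 = 18769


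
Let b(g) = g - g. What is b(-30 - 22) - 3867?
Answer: -3867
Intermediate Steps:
b(g) = 0
b(-30 - 22) - 3867 = 0 - 3867 = -3867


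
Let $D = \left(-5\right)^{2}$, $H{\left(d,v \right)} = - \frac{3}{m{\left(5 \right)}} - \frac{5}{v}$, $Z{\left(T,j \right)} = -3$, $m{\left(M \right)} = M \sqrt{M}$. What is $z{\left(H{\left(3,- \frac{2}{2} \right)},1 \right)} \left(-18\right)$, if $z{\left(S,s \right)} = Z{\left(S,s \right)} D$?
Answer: $1350$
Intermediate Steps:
$m{\left(M \right)} = M^{\frac{3}{2}}$
$H{\left(d,v \right)} = - \frac{5}{v} - \frac{3 \sqrt{5}}{25}$ ($H{\left(d,v \right)} = - \frac{3}{5^{\frac{3}{2}}} - \frac{5}{v} = - \frac{3}{5 \sqrt{5}} - \frac{5}{v} = - 3 \frac{\sqrt{5}}{25} - \frac{5}{v} = - \frac{3 \sqrt{5}}{25} - \frac{5}{v} = - \frac{5}{v} - \frac{3 \sqrt{5}}{25}$)
$D = 25$
$z{\left(S,s \right)} = -75$ ($z{\left(S,s \right)} = \left(-3\right) 25 = -75$)
$z{\left(H{\left(3,- \frac{2}{2} \right)},1 \right)} \left(-18\right) = \left(-75\right) \left(-18\right) = 1350$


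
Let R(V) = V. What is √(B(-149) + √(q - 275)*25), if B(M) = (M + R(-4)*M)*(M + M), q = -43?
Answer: √(-133206 + 25*I*√318) ≈ 0.6107 + 364.97*I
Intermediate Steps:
B(M) = -6*M² (B(M) = (M - 4*M)*(M + M) = (-3*M)*(2*M) = -6*M²)
√(B(-149) + √(q - 275)*25) = √(-6*(-149)² + √(-43 - 275)*25) = √(-6*22201 + √(-318)*25) = √(-133206 + (I*√318)*25) = √(-133206 + 25*I*√318)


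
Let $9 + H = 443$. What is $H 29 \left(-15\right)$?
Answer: $-188790$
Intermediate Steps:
$H = 434$ ($H = -9 + 443 = 434$)
$H 29 \left(-15\right) = 434 \cdot 29 \left(-15\right) = 434 \left(-435\right) = -188790$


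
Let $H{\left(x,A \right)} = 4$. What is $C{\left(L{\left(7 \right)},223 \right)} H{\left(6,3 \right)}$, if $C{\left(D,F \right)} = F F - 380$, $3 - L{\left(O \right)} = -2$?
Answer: $197396$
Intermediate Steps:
$L{\left(O \right)} = 5$ ($L{\left(O \right)} = 3 - -2 = 3 + 2 = 5$)
$C{\left(D,F \right)} = -380 + F^{2}$ ($C{\left(D,F \right)} = F^{2} - 380 = -380 + F^{2}$)
$C{\left(L{\left(7 \right)},223 \right)} H{\left(6,3 \right)} = \left(-380 + 223^{2}\right) 4 = \left(-380 + 49729\right) 4 = 49349 \cdot 4 = 197396$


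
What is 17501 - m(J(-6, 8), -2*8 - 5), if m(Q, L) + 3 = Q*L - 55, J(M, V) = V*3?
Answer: 18063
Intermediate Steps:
J(M, V) = 3*V
m(Q, L) = -58 + L*Q (m(Q, L) = -3 + (Q*L - 55) = -3 + (L*Q - 55) = -3 + (-55 + L*Q) = -58 + L*Q)
17501 - m(J(-6, 8), -2*8 - 5) = 17501 - (-58 + (-2*8 - 5)*(3*8)) = 17501 - (-58 + (-16 - 5)*24) = 17501 - (-58 - 21*24) = 17501 - (-58 - 504) = 17501 - 1*(-562) = 17501 + 562 = 18063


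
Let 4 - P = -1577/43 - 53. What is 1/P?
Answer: 43/4028 ≈ 0.010675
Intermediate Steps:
P = 4028/43 (P = 4 - (-1577/43 - 53) = 4 - 1*(-3856/43) = 4 + 3856/43 = 4028/43 ≈ 93.674)
1/P = 1/(4028/43) = 43/4028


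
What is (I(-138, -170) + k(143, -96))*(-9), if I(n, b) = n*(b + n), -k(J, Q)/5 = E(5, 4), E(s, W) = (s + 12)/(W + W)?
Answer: -3059523/8 ≈ -3.8244e+5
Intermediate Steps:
E(s, W) = (12 + s)/(2*W) (E(s, W) = (12 + s)/((2*W)) = (12 + s)*(1/(2*W)) = (12 + s)/(2*W))
k(J, Q) = -85/8 (k(J, Q) = -5*(12 + 5)/(2*4) = -5*17/(2*4) = -5*17/8 = -85/8)
(I(-138, -170) + k(143, -96))*(-9) = (-138*(-170 - 138) - 85/8)*(-9) = (-138*(-308) - 85/8)*(-9) = (42504 - 85/8)*(-9) = (339947/8)*(-9) = -3059523/8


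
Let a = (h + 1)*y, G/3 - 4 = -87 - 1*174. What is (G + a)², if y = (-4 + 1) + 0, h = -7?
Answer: 567009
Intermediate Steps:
G = -771 (G = 12 + 3*(-87 - 1*174) = 12 + 3*(-87 - 174) = 12 + 3*(-261) = 12 - 783 = -771)
y = -3 (y = -3 + 0 = -3)
a = 18 (a = (-7 + 1)*(-3) = -6*(-3) = 18)
(G + a)² = (-771 + 18)² = (-753)² = 567009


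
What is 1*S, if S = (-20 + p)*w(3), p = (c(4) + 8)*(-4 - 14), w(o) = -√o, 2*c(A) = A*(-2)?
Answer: 92*√3 ≈ 159.35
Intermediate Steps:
c(A) = -A (c(A) = (A*(-2))/2 = (-2*A)/2 = -A)
p = -72 (p = (-1*4 + 8)*(-4 - 14) = (-4 + 8)*(-18) = 4*(-18) = -72)
S = 92*√3 (S = (-20 - 72)*(-√3) = -(-92)*√3 = 92*√3 ≈ 159.35)
1*S = 1*(92*√3) = 92*√3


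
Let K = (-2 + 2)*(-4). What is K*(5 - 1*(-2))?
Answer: 0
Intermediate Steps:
K = 0 (K = 0*(-4) = 0)
K*(5 - 1*(-2)) = 0*(5 - 1*(-2)) = 0*(5 + 2) = 0*7 = 0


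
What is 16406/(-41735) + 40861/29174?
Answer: 42300179/41985410 ≈ 1.0075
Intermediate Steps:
16406/(-41735) + 40861/29174 = 16406*(-1/41735) + 40861*(1/29174) = -16406/41735 + 1409/1006 = 42300179/41985410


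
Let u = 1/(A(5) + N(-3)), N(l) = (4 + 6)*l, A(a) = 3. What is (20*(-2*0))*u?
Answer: 0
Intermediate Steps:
N(l) = 10*l
u = -1/27 (u = 1/(3 + 10*(-3)) = 1/(3 - 30) = 1/(-27) = -1/27 ≈ -0.037037)
(20*(-2*0))*u = (20*(-2*0))*(-1/27) = (20*0)*(-1/27) = 0*(-1/27) = 0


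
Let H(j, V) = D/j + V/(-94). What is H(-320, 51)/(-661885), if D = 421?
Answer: 27947/9954750400 ≈ 2.8074e-6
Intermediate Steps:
H(j, V) = 421/j - V/94 (H(j, V) = 421/j + V/(-94) = 421/j + V*(-1/94) = 421/j - V/94)
H(-320, 51)/(-661885) = (421/(-320) - 1/94*51)/(-661885) = (421*(-1/320) - 51/94)*(-1/661885) = (-421/320 - 51/94)*(-1/661885) = -27947/15040*(-1/661885) = 27947/9954750400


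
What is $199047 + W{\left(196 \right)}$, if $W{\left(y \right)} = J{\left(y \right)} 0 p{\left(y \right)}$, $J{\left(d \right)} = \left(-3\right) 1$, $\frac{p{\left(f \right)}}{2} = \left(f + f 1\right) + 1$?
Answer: $199047$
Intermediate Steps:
$p{\left(f \right)} = 2 + 4 f$ ($p{\left(f \right)} = 2 \left(\left(f + f 1\right) + 1\right) = 2 \left(\left(f + f\right) + 1\right) = 2 \left(2 f + 1\right) = 2 \left(1 + 2 f\right) = 2 + 4 f$)
$J{\left(d \right)} = -3$
$W{\left(y \right)} = 0$ ($W{\left(y \right)} = \left(-3\right) 0 \left(2 + 4 y\right) = 0 \left(2 + 4 y\right) = 0$)
$199047 + W{\left(196 \right)} = 199047 + 0 = 199047$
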